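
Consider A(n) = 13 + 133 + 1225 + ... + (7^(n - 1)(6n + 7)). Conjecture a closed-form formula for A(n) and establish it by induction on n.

We claim A(n) = 7^n(n + 1) - 1 for all n ≥ 1.
When n = 1: A(1) = 13, and the closed form gives 13. They agree.
Inductive step: assume the claim holds for n = j, so A(j) = 7^j(j + 1) - 1.
Then A(j+1) = A(j) + (7^j(6j + 13)) = (7^j(j + 1) - 1) + (7^j(6j + 13)).
Simplifying, A(j+1) = 7·7^j·j + 14·7^j - 1 = 7^(j+1)((j+1) + 1) - 1,
which is the closed form with n = j+1.
By induction, the statement is established for all n ≥ 1.

A(n) = 7^n(n + 1) - 1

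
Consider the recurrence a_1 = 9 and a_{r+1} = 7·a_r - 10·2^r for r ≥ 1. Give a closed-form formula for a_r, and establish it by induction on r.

a_r = 2^(r + 1) + 5·7^(r - 1)

Computing the first terms: a_1 = 9, a_2 = 43, a_3 = 261. This suggests a_r = 2^(r + 1) + 5·7^(r - 1).
Base case (r = 1): the formula gives 9 = 9 = a_1.
For the inductive step, assume it holds for an arbitrary p ≥ 1, so a_p = 2^(p + 1) + 5·7^(p - 1).
Then a_{p+1} = 7·a_p - 10·2^p = 7·(2^(p + 1) + 5·7^(p - 1)) - 10·2^p = 2^(p + 2) + 5·7^p = 2^((p+1) + 1) + 5·7^((p+1) - 1),
which is the claimed formula at r = p+1.
Hence, by induction on r, the claim holds for every r ≥ 1.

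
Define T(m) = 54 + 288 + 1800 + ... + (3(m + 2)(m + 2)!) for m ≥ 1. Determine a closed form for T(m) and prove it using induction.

T(m) = 3(m + 3)! - 18

We claim T(m) = 3(m + 3)! - 18 for all m ≥ 1.
When m = 1: T(1) = 54, and the closed form gives 54. They agree.
Inductive step: suppose the statement holds for some i ≥ 1, so T(i) = 3(i + 3)! - 18.
Then T(i+1) = T(i) + (3(i + 3)(i + 3)!) = (3(i + 3)! - 18) + (3(i + 3)(i + 3)!).
Simplifying, T(i+1) = 3((i+1) + 3)! - 18,
which is the closed form with m = i+1.
Hence, by induction on m, the claim holds for every m ≥ 1.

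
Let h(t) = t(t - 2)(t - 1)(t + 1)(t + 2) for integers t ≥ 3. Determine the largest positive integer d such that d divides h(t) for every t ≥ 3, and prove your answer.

Computing the first values: h(3) = 120 and h(4) = 720; gcd(120, 720) = 120, so d ≤ 120.
We prove 120 | t(t - 2)(t - 1)(t + 1)(t + 2) for all t ≥ 3 by induction on t.
Base case (t = 3): h(3) = 120 = 120·(1), so 120 | h(3).
Suppose the result is true for t = r, i.e. 120 | h(r). Then
h(r+1) − h(r) = (r-1)·r·(r+1)·(r+2)·(r+3) − (r-2)·(r-1)·r·(r+1)·(r+2) = (r-1)·r·(r+1)·(r+2)·[(r+3) − (r-2)] = 5·(r-1)·r·(r+1)·(r+2). The product of 4 consecutive integers is divisible by (4)! = 24, so h(r+1) − h(r) is divisible by 5·24 = 120. By the inductive hypothesis 120 | h(r), hence 120 | h(r+1).
By the principle of mathematical induction, the result holds for all t ≥ 3.
Therefore the largest such d is 120.

d = 120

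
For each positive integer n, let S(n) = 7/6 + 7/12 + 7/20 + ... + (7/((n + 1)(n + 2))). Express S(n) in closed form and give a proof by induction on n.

S(n) = 7n/(2(n + 2))

We claim S(n) = 7n/(2(n + 2)) for all n ≥ 1.
When n = 1: S(1) = 7/6, and the closed form gives 7/6. They agree.
For the inductive step, assume it holds for an arbitrary k ≥ 1, so S(k) = 7k/(2(k + 2)).
Then S(k+1) = S(k) + (7/((k + 2)(k + 3))) = (7k/(2(k + 2))) + (7/((k + 2)(k + 3))).
Simplifying, S(k+1) = 7(k + 1)/(2(k + 3)) = 7(k+1)/(2((k+1) + 2)),
which is the closed form with n = k+1.
By induction, the statement is established for all n ≥ 1.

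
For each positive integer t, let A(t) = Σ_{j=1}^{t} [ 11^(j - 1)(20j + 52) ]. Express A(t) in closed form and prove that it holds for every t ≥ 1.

A(t) = 11^t(2t + 5) - 5

We claim A(t) = 11^t(2t + 5) - 5 for all t ≥ 1.
For the base case t = 1: A(1) = 72, and the closed form gives 72. They agree.
Suppose the result is true for t = j, so A(j) = 11^j(2j + 5) - 5.
Then A(j+1) = A(j) + (11^j(20j + 72)) = (11^j(2j + 5) - 5) + (11^j(20j + 72)).
Simplifying, A(j+1) = 22·11^j·j + 77·11^j - 5 = 11^(j+1)(2(j+1) + 5) - 5,
which is the closed form with t = j+1.
Hence, by induction on t, the claim holds for every t ≥ 1.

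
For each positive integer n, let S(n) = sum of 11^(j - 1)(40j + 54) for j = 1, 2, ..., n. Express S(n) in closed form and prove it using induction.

We claim S(n) = 11^n(4n + 5) - 5 for all n ≥ 1.
When n = 1: S(1) = 94, and the closed form gives 94. They agree.
Inductive step: suppose the statement holds for some j ≥ 1, so S(j) = 11^j(4j + 5) - 5.
Then S(j+1) = S(j) + (11^j(40j + 94)) = (11^j(4j + 5) - 5) + (11^j(40j + 94)).
Simplifying, S(j+1) = 44·11^j·j + 99·11^j - 5 = 11^(j+1)(4(j+1) + 5) - 5,
which is the closed form with n = j+1.
By induction, the statement is established for all n ≥ 1.

S(n) = 11^n(4n + 5) - 5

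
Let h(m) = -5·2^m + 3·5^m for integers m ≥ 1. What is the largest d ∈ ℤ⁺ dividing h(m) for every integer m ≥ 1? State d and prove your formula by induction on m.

d = 5

Computing the first values: h(1) = 5 and h(2) = 55; gcd(5, 55) = 5, so d ≤ 5.
We prove 5 | -5·2^m + 3·5^m for all m ≥ 1 by induction on m.
For the base case m = 1: h(1) = 5 = 5·(1), so 5 | h(1).
Inductive step: suppose the statement holds for some k ≥ 1, i.e. 5 | h(k). Then
h(k+1) − 5·h(k) = (-5·2^(k+1) + 3·5^(k+1)) − 5·(-5·2^k + 3·5^k) = (-5)·2^k·(2 − 5) = (15)·2^k. Since 5 | h(k) by the inductive hypothesis, 5 | 5·h(k); and 5 | 15 since 15 = 5·3. Therefore 5 | h(k+1).
By induction, the statement is established for all m ≥ 1.
Therefore the largest such d is 5.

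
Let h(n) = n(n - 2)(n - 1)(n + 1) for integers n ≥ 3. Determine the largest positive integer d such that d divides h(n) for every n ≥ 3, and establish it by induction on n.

Computing the first values: h(3) = 24 and h(4) = 120; gcd(24, 120) = 24, so d ≤ 24.
We prove 24 | n(n - 2)(n - 1)(n + 1) for all n ≥ 3 by induction on n.
For the base case n = 3: h(3) = 24 = 24·(1), so 24 | h(3).
For the inductive step, assume it holds for an arbitrary j ≥ 3, i.e. 24 | h(j). Then
h(j+1) − h(j) = (j-1)·j·(j+1)·(j+2) − (j-2)·(j-1)·j·(j+1) = (j-1)·j·(j+1)·[(j+2) − (j-2)] = 4·(j-1)·j·(j+1). The product of 3 consecutive integers is divisible by (3)! = 6, so h(j+1) − h(j) is divisible by 4·6 = 24. By the inductive hypothesis 24 | h(j), hence 24 | h(j+1).
This completes the induction.
Therefore the largest such d is 24.

d = 24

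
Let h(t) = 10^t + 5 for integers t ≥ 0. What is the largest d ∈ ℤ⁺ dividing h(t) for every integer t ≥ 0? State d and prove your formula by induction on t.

d = 3

Computing the first values: h(0) = 6 and h(1) = 15; gcd(6, 15) = 3, so d ≤ 3.
We prove 3 | 10^t + 5 for all t ≥ 0 by induction on t.
Base case (t = 0): h(0) = 6 = 3·(2), so 3 | h(0).
For the inductive step, assume it holds for an arbitrary i ≥ 0, i.e. 3 | h(i). Then
h(i+1) = 10^(i+1) + 5 = 10·(10^i + 5) - 45 = 10·h(i) - 45. The first term is divisible by 3 by the inductive hypothesis, and -45 is divisible by 3. Hence 3 | h(i+1).
Hence, by induction on t, the claim holds for every t ≥ 0.
Therefore the largest such d is 3.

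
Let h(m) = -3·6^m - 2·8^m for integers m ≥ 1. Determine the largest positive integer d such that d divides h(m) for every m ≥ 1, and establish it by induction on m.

Computing the first values: h(1) = -34 and h(2) = -236; gcd(-34, -236) = 2, so d ≤ 2.
We prove 2 | -3·6^m - 2·8^m for all m ≥ 1 by induction on m.
Base step (m = 1): h(1) = -34 = 2·(-17), so 2 | h(1).
Inductive step: assume the claim holds for m = j, i.e. 2 | h(j). Then
h(j+1) − 8·h(j) = (-3·6^(j+1) - 2·8^(j+1)) − 8·(-3·6^j - 2·8^j) = (-3)·6^j·(6 − 8) = (6)·6^j. Since 2 | h(j) by the inductive hypothesis, 2 | 8·h(j); and 2 | 6 since 6 = 2·3. Therefore 2 | h(j+1).
Hence, by induction on m, the claim holds for every m ≥ 1.
Therefore the largest such d is 2.

d = 2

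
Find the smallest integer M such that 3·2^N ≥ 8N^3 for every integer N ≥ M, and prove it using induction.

At N = 12: 12288 < 13824, so the inequality fails and M ≥ 13. We prove 3·2^N ≥ 8N^3 for all N ≥ 13.
For the base case N = 13: 3·2^N = 24576 and 8N^3 = 17576, so 24576 ≥ 17576.
Inductive step: suppose the statement holds for some p ≥ 13, so 3·2^p ≥ 8p^3.
Then 3·2^(p + 1) = 2·(3·2^p) ≥ 2·(8p^3).
Also, for p ≥ 13 we have 2·(8p^3) ≥ 8(p+1)^3, since 2 ≥ (1 + 1/p)^3 for all p ≥ 13.
Combining, 3·2^(p + 1) ≥ 8(p+1)^3.
This completes the induction.
Hence the smallest such M is 13.

M = 13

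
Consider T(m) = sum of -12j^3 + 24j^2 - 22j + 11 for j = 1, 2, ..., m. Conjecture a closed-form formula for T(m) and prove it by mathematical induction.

T(m) = -m(3m^3 - 2m^2 + 2m - 4)

We claim T(m) = -m(3m^3 - 2m^2 + 2m - 4) for all m ≥ 1.
Base step (m = 1): T(1) = 1, and the closed form gives 1. They agree.
Inductive step: assume the claim holds for m = j, so T(j) = j(-3j^3 + 2j^2 - 2j + 4).
Then T(j+1) = T(j) + (-12j^3 - 12j^2 - 10j + 1) = (j(-3j^3 + 2j^2 - 2j + 4)) + (-12j^3 - 12j^2 - 10j + 1).
Simplifying, T(j+1) = -(j + 1)(3j^3 + 7j^2 + 7j - 1) = -(j+1)(3(j+1)^3 - 2(j+1)^2 + 2(j+1) - 4),
which is the closed form with m = j+1.
By induction, the statement is established for all m ≥ 1.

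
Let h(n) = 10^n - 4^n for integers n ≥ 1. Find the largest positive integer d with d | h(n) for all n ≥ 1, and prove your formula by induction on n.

d = 6

Computing the first values: h(1) = 6 and h(2) = 84; gcd(6, 84) = 6, so d ≤ 6.
We prove 6 | 10^n - 4^n for all n ≥ 1 by induction on n.
Base step (n = 1): h(1) = 6 = 6·(1), so 6 | h(1).
Suppose the result is true for n = m, i.e. 6 | h(m). Then
10^{m+1} − 4^{m+1} = 10·10^m − 4·4^m = 10·(10^m − 4^m) + (6)·4^m. The first term is divisible by 6 by the inductive hypothesis, and the second term (6)·4^m is divisible by 6 since 6 | 6. Hence 6 | h(m+1).
This completes the induction.
Therefore the largest such d is 6.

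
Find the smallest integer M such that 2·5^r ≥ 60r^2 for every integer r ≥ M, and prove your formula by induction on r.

M = 4

At r = 3: 250 < 540, so the inequality fails and M ≥ 4. We prove 2·5^r ≥ 60r^2 for all r ≥ 4.
Base case (r = 4): 2·5^r = 1250 and 60r^2 = 960, so 1250 ≥ 960.
Inductive step: suppose the statement holds for some k ≥ 4, so 2·5^k ≥ 60k^2.
Then 2·5^(k + 1) = 5·(2·5^k) ≥ 5·(60k^2).
Also, for k ≥ 4 we have 5·(60k^2) ≥ 60(k+1)^2, since 5 ≥ (1 + 1/k)^2 for all k ≥ 4.
Combining, 2·5^(k + 1) ≥ 60(k+1)^2.
This completes the induction.
Hence the smallest such M is 4.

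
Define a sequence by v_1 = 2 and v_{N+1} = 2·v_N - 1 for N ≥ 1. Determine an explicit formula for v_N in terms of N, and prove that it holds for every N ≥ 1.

v_N = 2^(N - 1) + 1

Computing the first terms: v_1 = 2, v_2 = 3, v_3 = 5. This suggests v_N = 2^(N - 1) + 1.
For the base case N = 1: the formula gives 2 = 2 = v_1.
Inductive step: assume the claim holds for N = p, so v_p = 2^(p - 1) + 1.
Then v_{p+1} = 2·v_p - 1 = 2·(2^(p - 1) + 1) - 1 = 2^p + 1 = 2^((p+1) - 1) + 1,
which is the claimed formula at N = p+1.
By the principle of mathematical induction, the result holds for all N ≥ 1.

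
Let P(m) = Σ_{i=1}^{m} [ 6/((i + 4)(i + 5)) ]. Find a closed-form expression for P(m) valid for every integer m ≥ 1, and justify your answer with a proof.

We claim P(m) = 6m/(5(m + 5)) for all m ≥ 1.
Base case (m = 1): P(1) = 1/5, and the closed form gives 1/5. They agree.
Inductive step: assume the claim holds for m = i, so P(i) = 6i/(5(i + 5)).
Then P(i+1) = P(i) + (6/((i + 5)(i + 6))) = (6i/(5(i + 5))) + (6/((i + 5)(i + 6))).
Simplifying, P(i+1) = 6(i + 1)/(5(i + 6)) = 6(i+1)/(5((i+1) + 5)),
which is the closed form with m = i+1.
By the principle of mathematical induction, the result holds for all m ≥ 1.

P(m) = 6m/(5(m + 5))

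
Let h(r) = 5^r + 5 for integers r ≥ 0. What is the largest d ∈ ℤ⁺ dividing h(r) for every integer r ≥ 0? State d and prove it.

Computing the first values: h(0) = 6 and h(1) = 10; gcd(6, 10) = 2, so d ≤ 2.
We prove 2 | 5^r + 5 for all r ≥ 0 by induction on r.
Base step (r = 0): h(0) = 6 = 2·(3), so 2 | h(0).
For the inductive step, assume it holds for an arbitrary m ≥ 0, i.e. 2 | h(m). Then
h(m+1) = 5^(m+1) + 5 = 5·(5^m + 5) - 20 = 5·h(m) - 20. The first term is divisible by 2 by the inductive hypothesis, and -20 is divisible by 2. Hence 2 | h(m+1).
By the principle of mathematical induction, the result holds for all r ≥ 0.
Therefore the largest such d is 2.

d = 2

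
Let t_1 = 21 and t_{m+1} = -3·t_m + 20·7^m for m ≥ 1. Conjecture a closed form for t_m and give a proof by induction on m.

t_m = 7(-3)^(m - 1) + 2·7^m

Computing the first terms: t_1 = 21, t_2 = 77, t_3 = 749. This suggests t_m = 7(-3)^(m - 1) + 2·7^m.
Base step (m = 1): the formula gives 21 = 21 = t_1.
Suppose the result is true for m = r, so t_r = 7(-3)^(r - 1) + 2·7^r.
Then t_{r+1} = -3·t_r + 20·7^r = -3·(7(-3)^(r - 1) + 2·7^r) + 20·7^r = 7(-3)^r + 2·7^(r + 1) = 7(-3)^((r+1) - 1) + 2·7^(r+1),
which is the claimed formula at m = r+1.
By the principle of mathematical induction, the result holds for all m ≥ 1.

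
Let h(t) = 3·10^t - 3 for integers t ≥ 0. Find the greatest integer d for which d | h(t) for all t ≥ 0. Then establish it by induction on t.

d = 27

Computing the first values: h(0) = 0 and h(1) = 27; gcd(0, 27) = 27, so d ≤ 27.
We prove 27 | 3·10^t - 3 for all t ≥ 0 by induction on t.
Base step (t = 0): h(0) = 0 = 27·(0), so 27 | h(0).
Inductive step: assume the claim holds for t = j, i.e. 27 | h(j). Then
h(j+1) = 3·10^(j+1) - 3 = 10·(3·10^j - 3) + 27 = 10·h(j) + 27. The first term is divisible by 27 by the inductive hypothesis, and 27 is divisible by 27. Hence 27 | h(j+1).
Hence, by induction on t, the claim holds for every t ≥ 0.
Therefore the largest such d is 27.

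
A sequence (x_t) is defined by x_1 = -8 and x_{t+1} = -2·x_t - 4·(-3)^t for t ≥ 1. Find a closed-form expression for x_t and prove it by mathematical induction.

Computing the first terms: x_1 = -8, x_2 = 28, x_3 = -92. This suggests x_t = (-2)^(t + 1) + 4(-3)^t.
Base case (t = 1): the formula gives -8 = -8 = x_1.
Suppose the result is true for t = m, so x_m = (-2)^(m + 1) + 4(-3)^m.
Then x_{m+1} = -2·x_m - 4·(-3)^m = -2·((-2)^(m + 1) + 4(-3)^m) - 4·(-3)^m = (-2)^(m + 2) + 4(-3)^(m + 1) = (-2)^((m+1) + 1) + 4(-3)^(m+1),
which is the claimed formula at t = m+1.
Hence, by induction on t, the claim holds for every t ≥ 1.

x_t = (-2)^(t + 1) + 4(-3)^t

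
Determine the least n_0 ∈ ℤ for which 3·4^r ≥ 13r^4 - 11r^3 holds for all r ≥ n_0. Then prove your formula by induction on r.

At r = 6: 12288 < 14472, so the inequality fails and n_0 ≥ 7. We prove 3·4^r ≥ 13r^4 - 11r^3 for all r ≥ 7.
Base step (r = 7): 3·4^r = 49152 and 13r^4 - 11r^3 = 27440, so 49152 ≥ 27440.
Inductive step: suppose the statement holds for some p ≥ 7, so 3·4^p ≥ 13p^4 - 11p^3.
Then 3·4^(p + 1) = 4·(3·4^p) ≥ 4·(13p^4 - 11p^3).
Also, for p ≥ 7 we have 4·(13p^4 - 11p^3) ≥ 13(p+1)^4 - 11(p+1)^3, since 4·(13p^4 - 11p^3) − (13(p+1)^4 - 11(p+1)^3) = 39p^4 - 85p^3 - 45p^2 - 19p - 2, which is nonnegative for all p ≥ 7.
Combining, 3·4^(p + 1) ≥ 13(p+1)^4 - 11(p+1)^3.
Hence, by induction on r, the claim holds for every r ≥ 7.
Hence the smallest such n_0 is 7.

n_0 = 7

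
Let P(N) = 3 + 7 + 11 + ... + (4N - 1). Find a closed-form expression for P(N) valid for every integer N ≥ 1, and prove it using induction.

P(N) = N(2N + 1)

We claim P(N) = N(2N + 1) for all N ≥ 1.
Base step (N = 1): P(1) = 3, and the closed form gives 3. They agree.
Suppose the result is true for N = r, so P(r) = r(2r + 1).
Then P(r+1) = P(r) + (4r + 3) = (r(2r + 1)) + (4r + 3).
Simplifying, P(r+1) = (r + 1)(2r + 3) = (r+1)(2(r+1) + 1),
which is the closed form with N = r+1.
This completes the induction.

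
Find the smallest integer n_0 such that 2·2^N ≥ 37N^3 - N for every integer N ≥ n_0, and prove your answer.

n_0 = 17

At N = 16: 131072 < 151536, so the inequality fails and n_0 ≥ 17. We prove 2·2^N ≥ 37N^3 - N for all N ≥ 17.
When N = 17: 2·2^N = 262144 and 37N^3 - N = 181764, so 262144 ≥ 181764.
Suppose the result is true for N = p, so 2·2^p ≥ 37p^3 - p.
Then 2·2^(p + 1) = 2·(2·2^p) ≥ 2·(37p^3 - p).
Also, for p ≥ 17 we have 2·(37p^3 - p) ≥ 37(p+1)^3 - (p+1), since 2·(37p^3 - p) − (37(p+1)^3 - (p+1)) = 37p^3 - 111p^2 - 112p - 36, which is nonnegative for all p ≥ 17.
Combining, 2·2^(p + 1) ≥ 37(p+1)^3 - (p+1).
By induction, the statement is established for all N ≥ 17.
Hence the smallest such n_0 is 17.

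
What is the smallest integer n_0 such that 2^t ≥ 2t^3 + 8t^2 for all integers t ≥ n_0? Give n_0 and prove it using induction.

n_0 = 13

At t = 12: 4096 < 4608, so the inequality fails and n_0 ≥ 13. We prove 2^t ≥ 2t^3 + 8t^2 for all t ≥ 13.
For the base case t = 13: 2^t = 8192 and 2t^3 + 8t^2 = 5746, so 8192 ≥ 5746.
Inductive step: assume the claim holds for t = i, so 2^i ≥ 2i^3 + 8i^2.
Then 2^(i + 1) = 2·(2^i) ≥ 2·(2i^3 + 8i^2).
Also, for i ≥ 13 we have 2·(2i^3 + 8i^2) ≥ 2(i+1)^3 + 8(i+1)^2, since 2·(2i^3 + 8i^2) − (2(i+1)^3 + 8(i+1)^2) = 2i^3 + 2i^2 - 22i - 10, which is nonnegative for all i ≥ 13.
Combining, 2^(i + 1) ≥ 2(i+1)^3 + 8(i+1)^2.
By the principle of mathematical induction, the result holds for all t ≥ 13.
Hence the smallest such n_0 is 13.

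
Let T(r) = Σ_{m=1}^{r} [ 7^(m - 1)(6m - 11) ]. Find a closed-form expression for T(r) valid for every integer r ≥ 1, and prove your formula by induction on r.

We claim T(r) = 7^r(r - 2) + 2 for all r ≥ 1.
When r = 1: T(1) = -5, and the closed form gives -5. They agree.
Inductive step: assume the claim holds for r = m, so T(m) = 7^m(m - 2) + 2.
Then T(m+1) = T(m) + (7^m(6m - 5)) = (7^m(m - 2) + 2) + (7^m(6m - 5)).
Simplifying, T(m+1) = 7^(m + 1)m - 7^(m + 1) + 2 = 7^(m+1)((m+1) - 2) + 2,
which is the closed form with r = m+1.
This completes the induction.

T(r) = 7^r(r - 2) + 2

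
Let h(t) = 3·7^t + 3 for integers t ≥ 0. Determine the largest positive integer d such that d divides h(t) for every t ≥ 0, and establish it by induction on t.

Computing the first values: h(0) = 6 and h(1) = 24; gcd(6, 24) = 6, so d ≤ 6.
We prove 6 | 3·7^t + 3 for all t ≥ 0 by induction on t.
Base case (t = 0): h(0) = 6 = 6·(1), so 6 | h(0).
Inductive step: assume the claim holds for t = p, i.e. 6 | h(p). Then
h(p+1) = 3·7^(p+1) + 3 = 7·(3·7^p + 3) - 18 = 7·h(p) - 18. The first term is divisible by 6 by the inductive hypothesis, and -18 is divisible by 6. Hence 6 | h(p+1).
This completes the induction.
Therefore the largest such d is 6.

d = 6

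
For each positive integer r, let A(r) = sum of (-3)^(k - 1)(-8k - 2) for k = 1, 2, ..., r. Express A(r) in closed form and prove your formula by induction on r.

A(r) = (-3)^r(2r + 1) - 1

We claim A(r) = (-3)^r(2r + 1) - 1 for all r ≥ 1.
Base step (r = 1): A(1) = -10, and the closed form gives -10. They agree.
Inductive step: assume the claim holds for r = k, so A(k) = (-3)^k(2k + 1) - 1.
Then A(k+1) = A(k) + ((-3)^k(-8k - 10)) = ((-3)^k(2k + 1) - 1) + ((-3)^k(-8k - 10)).
Simplifying, A(k+1) = -6(-3)^k·k - 9(-3)^k - 1 = (-3)^(k+1)(2(k+1) + 1) - 1,
which is the closed form with r = k+1.
By the principle of mathematical induction, the result holds for all r ≥ 1.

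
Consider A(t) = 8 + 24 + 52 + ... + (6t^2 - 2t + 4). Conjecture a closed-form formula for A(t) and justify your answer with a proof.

We claim A(t) = 2t(t^2 + t + 2) for all t ≥ 1.
Base case (t = 1): A(1) = 8, and the closed form gives 8. They agree.
Inductive step: assume the claim holds for t = k, so A(k) = 2k(k^2 + k + 2).
Then A(k+1) = A(k) + (6k^2 + 10k + 8) = (2k(k^2 + k + 2)) + (6k^2 + 10k + 8).
Simplifying, A(k+1) = 2(k + 1)(k^2 + 3k + 4) = 2(k+1)((k+1)^2 + (k+1) + 2),
which is the closed form with t = k+1.
This completes the induction.

A(t) = 2t(t^2 + t + 2)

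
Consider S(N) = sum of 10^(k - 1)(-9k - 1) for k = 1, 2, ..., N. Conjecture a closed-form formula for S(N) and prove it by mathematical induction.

We claim S(N) = -10^N·N for all N ≥ 1.
When N = 1: S(1) = -10, and the closed form gives -10. They agree.
Inductive step: suppose the statement holds for some k ≥ 1, so S(k) = -10^k·k.
Then S(k+1) = S(k) + (10^k(-9k - 10)) = (-10^k·k) + (10^k(-9k - 10)).
Simplifying, S(k+1) = 10^(k + 1)(-k - 1) = -10^(k+1)·(k+1),
which is the closed form with N = k+1.
This completes the induction.

S(N) = -10^N·N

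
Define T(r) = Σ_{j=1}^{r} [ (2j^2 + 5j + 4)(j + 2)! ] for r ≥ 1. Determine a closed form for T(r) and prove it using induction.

T(r) = (2r + 1)(r + 3)! - 6

We claim T(r) = (2r + 1)(r + 3)! - 6 for all r ≥ 1.
Base step (r = 1): T(1) = 66, and the closed form gives 66. They agree.
Inductive step: assume the claim holds for r = j, so T(j) = (2j + 1)(j + 3)! - 6.
Then T(j+1) = T(j) + ((2j^2 + 9j + 11)(j + 3)!) = ((2j + 1)(j + 3)! - 6) + ((2j^2 + 9j + 11)(j + 3)!).
Simplifying, T(j+1) = (2(j+1) + 1)((j+1) + 3)! - 6,
which is the closed form with r = j+1.
By induction, the statement is established for all r ≥ 1.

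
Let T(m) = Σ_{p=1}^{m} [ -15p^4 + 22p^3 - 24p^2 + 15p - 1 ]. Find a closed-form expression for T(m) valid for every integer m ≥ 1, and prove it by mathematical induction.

We claim T(m) = -m(3m^4 + 2m^3 + 2m^2 - m - 3) for all m ≥ 1.
Base step (m = 1): T(1) = -3, and the closed form gives -3. They agree.
Inductive step: assume the claim holds for m = p, so T(p) = p(-3p^4 - 2p^3 - 2p^2 + p + 3).
Then T(p+1) = T(p) + (-15p^4 - 38p^3 - 48p^2 - 27p - 3) = (p(-3p^4 - 2p^3 - 2p^2 + p + 3)) + (-15p^4 - 38p^3 - 48p^2 - 27p - 3).
Simplifying, T(p+1) = -(p + 1)(3p^4 + 14p^3 + 26p^2 + 21p + 3) = -(p+1)(3(p+1)^4 + 2(p+1)^3 + 2(p+1)^2 - (p+1) - 3),
which is the closed form with m = p+1.
By induction, the statement is established for all m ≥ 1.

T(m) = -m(3m^4 + 2m^3 + 2m^2 - m - 3)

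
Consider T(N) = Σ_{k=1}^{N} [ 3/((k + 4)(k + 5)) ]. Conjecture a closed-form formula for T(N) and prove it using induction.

We claim T(N) = 3N/(5(N + 5)) for all N ≥ 1.
When N = 1: T(1) = 1/10, and the closed form gives 1/10. They agree.
Inductive step: assume the claim holds for N = k, so T(k) = 3k/(5(k + 5)).
Then T(k+1) = T(k) + (3/((k + 5)(k + 6))) = (3k/(5(k + 5))) + (3/((k + 5)(k + 6))).
Simplifying, T(k+1) = 3(k + 1)/(5(k + 6)) = 3(k+1)/(5((k+1) + 5)),
which is the closed form with N = k+1.
By induction, the statement is established for all N ≥ 1.

T(N) = 3N/(5(N + 5))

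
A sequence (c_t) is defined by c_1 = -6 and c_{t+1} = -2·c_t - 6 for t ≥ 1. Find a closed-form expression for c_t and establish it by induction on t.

Computing the first terms: c_1 = -6, c_2 = 6, c_3 = -18. This suggests c_t = -(-2)^(t + 1) - 2.
Base case (t = 1): the formula gives -6 = -6 = c_1.
For the inductive step, assume it holds for an arbitrary i ≥ 1, so c_i = -(-2)^(i + 1) - 2.
Then c_{i+1} = -2·c_i - 6 = -2·(-(-2)^(i + 1) - 2) - 6 = -(-2)^(i + 2) - 2 = -(-2)^((i+1) + 1) - 2,
which is the claimed formula at t = i+1.
Hence, by induction on t, the claim holds for every t ≥ 1.

c_t = -(-2)^(t + 1) - 2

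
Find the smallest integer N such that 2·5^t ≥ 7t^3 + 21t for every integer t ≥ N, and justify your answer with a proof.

At t = 3: 250 < 252, so the inequality fails and N ≥ 4. We prove 2·5^t ≥ 7t^3 + 21t for all t ≥ 4.
For the base case t = 4: 2·5^t = 1250 and 7t^3 + 21t = 532, so 1250 ≥ 532.
For the inductive step, assume it holds for an arbitrary i ≥ 4, so 2·5^i ≥ 7i^3 + 21i.
Then 2·5^(i + 1) = 5·(2·5^i) ≥ 5·(7i^3 + 21i).
Also, for i ≥ 4 we have 5·(7i^3 + 21i) ≥ 7(i+1)^3 + 21(i+1), since 5·(7i^3 + 21i) − (7(i+1)^3 + 21(i+1)) = 28i^3 - 21i^2 + 63i - 28, which is nonnegative for all i ≥ 4.
Combining, 2·5^(i + 1) ≥ 7(i+1)^3 + 21(i+1).
This completes the induction.
Hence the smallest such N is 4.

N = 4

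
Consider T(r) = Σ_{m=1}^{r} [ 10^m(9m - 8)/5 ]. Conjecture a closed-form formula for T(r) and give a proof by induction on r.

T(r) = 2·10^r(r - 1) + 2

We claim T(r) = 2·10^r(r - 1) + 2 for all r ≥ 1.
Base step (r = 1): T(1) = 2, and the closed form gives 2. They agree.
Inductive step: suppose the statement holds for some m ≥ 1, so T(m) = 2·10^m(m - 1) + 2.
Then T(m+1) = T(m) + (10^m(18m + 2)) = (2·10^m(m - 1) + 2) + (10^m(18m + 2)).
Simplifying, T(m+1) = 20·10^m·m + 2 = 2·10^(m+1)((m+1) - 1) + 2,
which is the closed form with r = m+1.
By the principle of mathematical induction, the result holds for all r ≥ 1.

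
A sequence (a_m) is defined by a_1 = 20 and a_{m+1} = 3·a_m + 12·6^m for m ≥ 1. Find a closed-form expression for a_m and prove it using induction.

a_m = -4·3^(m - 1) + 4·6^m

Computing the first terms: a_1 = 20, a_2 = 132, a_3 = 828. This suggests a_m = -4·3^(m - 1) + 4·6^m.
Base step (m = 1): the formula gives 20 = 20 = a_1.
Inductive step: suppose the statement holds for some j ≥ 1, so a_j = -4·3^(j - 1) + 4·6^j.
Then a_{j+1} = 3·a_j + 12·6^j = 3·(-4·3^(j - 1) + 4·6^j) + 12·6^j = -4·3^j + 4·6^(j + 1) = -4·3^((j+1) - 1) + 4·6^(j+1),
which is the claimed formula at m = j+1.
By the principle of mathematical induction, the result holds for all m ≥ 1.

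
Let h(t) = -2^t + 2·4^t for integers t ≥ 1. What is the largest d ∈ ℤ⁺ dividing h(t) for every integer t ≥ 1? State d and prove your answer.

d = 2

Computing the first values: h(1) = 6 and h(2) = 28; gcd(6, 28) = 2, so d ≤ 2.
We prove 2 | -2^t + 2·4^t for all t ≥ 1 by induction on t.
For the base case t = 1: h(1) = 6 = 2·(3), so 2 | h(1).
Inductive step: suppose the statement holds for some r ≥ 1, i.e. 2 | h(r). Then
h(r+1) − 4·h(r) = (-2^(r+1) + 2·4^(r+1)) − 4·(-2^r + 2·4^r) = (-1)·2^r·(2 − 4) = (2)·2^r. Since 2 | h(r) by the inductive hypothesis, 2 | 4·h(r); and 2 | 2 since 2 = 2·1. Therefore 2 | h(r+1).
This completes the induction.
Therefore the largest such d is 2.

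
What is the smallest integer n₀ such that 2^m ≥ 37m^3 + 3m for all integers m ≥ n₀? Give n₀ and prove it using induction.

At m = 17: 131072 < 181832, so the inequality fails and n₀ ≥ 18. We prove 2^m ≥ 37m^3 + 3m for all m ≥ 18.
Base step (m = 18): 2^m = 262144 and 37m^3 + 3m = 215838, so 262144 ≥ 215838.
Suppose the result is true for m = r, so 2^r ≥ 37r^3 + 3r.
Then 2^(r + 1) = 2·(2^r) ≥ 2·(37r^3 + 3r).
Also, for r ≥ 18 we have 2·(37r^3 + 3r) ≥ 37(r+1)^3 + 3(r+1), since 2·(37r^3 + 3r) − (37(r+1)^3 + 3(r+1)) = 37r^3 - 111r^2 - 108r - 40, which is nonnegative for all r ≥ 18.
Combining, 2^(r + 1) ≥ 37(r+1)^3 + 3(r+1).
By induction, the statement is established for all m ≥ 18.
Hence the smallest such n₀ is 18.

n₀ = 18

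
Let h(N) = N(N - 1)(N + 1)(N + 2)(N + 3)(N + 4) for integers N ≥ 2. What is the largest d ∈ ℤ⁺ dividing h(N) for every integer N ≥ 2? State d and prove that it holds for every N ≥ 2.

Computing the first values: h(2) = 720 and h(3) = 5040; gcd(720, 5040) = 720, so d ≤ 720.
We prove 720 | N(N - 1)(N + 1)(N + 2)(N + 3)(N + 4) for all N ≥ 2 by induction on N.
When N = 2: h(2) = 720 = 720·(1), so 720 | h(2).
Inductive step: assume the claim holds for N = p, i.e. 720 | h(p). Then
h(p+1) − h(p) = p·(p+1)·(p+2)·(p+3)·(p+4)·(p+5) − (p-1)·p·(p+1)·(p+2)·(p+3)·(p+4) = p·(p+1)·(p+2)·(p+3)·(p+4)·[(p+5) − (p-1)] = 6·p·(p+1)·(p+2)·(p+3)·(p+4). The product of 5 consecutive integers is divisible by (5)! = 120, so h(p+1) − h(p) is divisible by 6·120 = 720. By the inductive hypothesis 720 | h(p), hence 720 | h(p+1).
By the principle of mathematical induction, the result holds for all N ≥ 2.
Therefore the largest such d is 720.

d = 720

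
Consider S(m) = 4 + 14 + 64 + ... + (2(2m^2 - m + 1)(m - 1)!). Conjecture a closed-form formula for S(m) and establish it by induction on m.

S(m) = (4m + 2)m! - 2

We claim S(m) = (4m + 2)m! - 2 for all m ≥ 1.
Base step (m = 1): S(1) = 4, and the closed form gives 4. They agree.
Inductive step: assume the claim holds for m = j, so S(j) = (4j + 2)j! - 2.
Then S(j+1) = S(j) + (2(2j^2 + 3j + 2)j!) = ((4j + 2)j! - 2) + (2(2j^2 + 3j + 2)j!).
Simplifying, S(j+1) = (4(j+1) + 2)(j+1)! - 2,
which is the closed form with m = j+1.
Hence, by induction on m, the claim holds for every m ≥ 1.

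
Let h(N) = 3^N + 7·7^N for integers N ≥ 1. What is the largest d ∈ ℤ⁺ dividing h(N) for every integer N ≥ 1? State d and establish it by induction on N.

Computing the first values: h(1) = 52 and h(2) = 352; gcd(52, 352) = 4, so d ≤ 4.
We prove 4 | 3^N + 7·7^N for all N ≥ 1 by induction on N.
Base case (N = 1): h(1) = 52 = 4·(13), so 4 | h(1).
Inductive step: assume the claim holds for N = k, i.e. 4 | h(k). Then
h(k+1) − 7·h(k) = (3^(k+1) + 7·7^(k+1)) − 7·(3^k + 7·7^k) = (1)·3^k·(3 − 7) = (-4)·3^k. Since 4 | h(k) by the inductive hypothesis, 4 | 7·h(k); and 4 | -4 since -4 = 4·-1. Therefore 4 | h(k+1).
By the principle of mathematical induction, the result holds for all N ≥ 1.
Therefore the largest such d is 4.

d = 4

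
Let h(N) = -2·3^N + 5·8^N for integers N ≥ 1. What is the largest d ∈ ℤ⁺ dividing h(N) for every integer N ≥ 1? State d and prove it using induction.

d = 2

Computing the first values: h(1) = 34 and h(2) = 302; gcd(34, 302) = 2, so d ≤ 2.
We prove 2 | -2·3^N + 5·8^N for all N ≥ 1 by induction on N.
Base step (N = 1): h(1) = 34 = 2·(17), so 2 | h(1).
Inductive step: suppose the statement holds for some i ≥ 1, i.e. 2 | h(i). Then
h(i+1) − 8·h(i) = (-2·3^(i+1) + 5·8^(i+1)) − 8·(-2·3^i + 5·8^i) = (-2)·3^i·(3 − 8) = (10)·3^i. Since 2 | h(i) by the inductive hypothesis, 2 | 8·h(i); and 2 | 10 since 10 = 2·5. Therefore 2 | h(i+1).
This completes the induction.
Therefore the largest such d is 2.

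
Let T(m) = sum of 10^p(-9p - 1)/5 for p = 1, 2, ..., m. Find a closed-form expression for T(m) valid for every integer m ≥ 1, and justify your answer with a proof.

We claim T(m) = -2·10^m·m for all m ≥ 1.
Base case (m = 1): T(1) = -20, and the closed form gives -20. They agree.
Inductive step: assume the claim holds for m = p, so T(p) = -2·10^p·p.
Then T(p+1) = T(p) + (10^p(-18p - 20)) = (-2·10^p·p) + (10^p(-18p - 20)).
Simplifying, T(p+1) = 20·10^p(-p - 1) = -2·10^(p+1)·(p+1),
which is the closed form with m = p+1.
This completes the induction.

T(m) = -2·10^m·m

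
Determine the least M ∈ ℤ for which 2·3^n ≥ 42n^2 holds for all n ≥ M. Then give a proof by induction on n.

At n = 6: 1458 < 1512, so the inequality fails and M ≥ 7. We prove 2·3^n ≥ 42n^2 for all n ≥ 7.
Base step (n = 7): 2·3^n = 4374 and 42n^2 = 2058, so 4374 ≥ 2058.
For the inductive step, assume it holds for an arbitrary j ≥ 7, so 2·3^j ≥ 42j^2.
Then 2·3^(j + 1) = 3·(2·3^j) ≥ 3·(42j^2).
Also, for j ≥ 7 we have 3·(42j^2) ≥ 42(j+1)^2, since 3 ≥ (1 + 1/j)^2 for all j ≥ 7.
Combining, 2·3^(j + 1) ≥ 42(j+1)^2.
Hence, by induction on n, the claim holds for every n ≥ 7.
Hence the smallest such M is 7.

M = 7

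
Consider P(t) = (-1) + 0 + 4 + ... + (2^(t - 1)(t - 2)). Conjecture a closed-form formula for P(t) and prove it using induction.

P(t) = 2^t(t - 3) + 3

We claim P(t) = 2^t(t - 3) + 3 for all t ≥ 1.
Base step (t = 1): P(1) = -1, and the closed form gives -1. They agree.
Inductive step: assume the claim holds for t = p, so P(p) = 2^p(p - 3) + 3.
Then P(p+1) = P(p) + (2^p(p - 1)) = (2^p(p - 3) + 3) + (2^p(p - 1)).
Simplifying, P(p+1) = 2^(p + 1)p - 2^(p + 2) + 3 = 2^(p+1)((p+1) - 3) + 3,
which is the closed form with t = p+1.
This completes the induction.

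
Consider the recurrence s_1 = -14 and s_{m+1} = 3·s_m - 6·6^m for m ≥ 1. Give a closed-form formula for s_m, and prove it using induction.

Computing the first terms: s_1 = -14, s_2 = -78, s_3 = -450. This suggests s_m = -2·3^(m - 1) - 2·6^m.
Base case (m = 1): the formula gives -14 = -14 = s_1.
Inductive step: suppose the statement holds for some p ≥ 1, so s_p = -2·3^(p - 1) - 2·6^p.
Then s_{p+1} = 3·s_p - 6·6^p = 3·(-2·3^(p - 1) - 2·6^p) - 6·6^p = -2·3^p - 2·6^(p + 1) = -2·3^((p+1) - 1) - 2·6^(p+1),
which is the claimed formula at m = p+1.
Hence, by induction on m, the claim holds for every m ≥ 1.

s_m = -2·3^(m - 1) - 2·6^m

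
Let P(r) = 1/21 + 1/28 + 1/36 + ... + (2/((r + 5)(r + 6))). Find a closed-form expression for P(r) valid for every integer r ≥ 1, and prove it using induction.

P(r) = r/(3(r + 6))

We claim P(r) = r/(3(r + 6)) for all r ≥ 1.
Base case (r = 1): P(1) = 1/21, and the closed form gives 1/21. They agree.
Inductive step: suppose the statement holds for some j ≥ 1, so P(j) = j/(3(j + 6)).
Then P(j+1) = P(j) + (2/((j + 6)(j + 7))) = (j/(3(j + 6))) + (2/((j + 6)(j + 7))).
Simplifying, P(j+1) = (j + 1)/(3(j + 7)) = (j+1)/(3((j+1) + 6)),
which is the closed form with r = j+1.
By the principle of mathematical induction, the result holds for all r ≥ 1.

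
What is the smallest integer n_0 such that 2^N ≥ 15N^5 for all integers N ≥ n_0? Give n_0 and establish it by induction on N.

n_0 = 28

At N = 27: 134217728 < 215233605, so the inequality fails and n_0 ≥ 28. We prove 2^N ≥ 15N^5 for all N ≥ 28.
Base case (N = 28): 2^N = 268435456 and 15N^5 = 258155520, so 268435456 ≥ 258155520.
For the inductive step, assume it holds for an arbitrary k ≥ 28, so 2^k ≥ 15k^5.
Then 2^(k + 1) = 2·(2^k) ≥ 2·(15k^5).
Also, for k ≥ 28 we have 2·(15k^5) ≥ 15(k+1)^5, since 2 ≥ (1 + 1/k)^5 for all k ≥ 28.
Combining, 2^(k + 1) ≥ 15(k+1)^5.
This completes the induction.
Hence the smallest such n_0 is 28.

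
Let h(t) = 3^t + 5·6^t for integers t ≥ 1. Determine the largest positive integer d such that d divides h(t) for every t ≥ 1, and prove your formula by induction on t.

Computing the first values: h(1) = 33 and h(2) = 189; gcd(33, 189) = 3, so d ≤ 3.
We prove 3 | 3^t + 5·6^t for all t ≥ 1 by induction on t.
Base case (t = 1): h(1) = 33 = 3·(11), so 3 | h(1).
For the inductive step, assume it holds for an arbitrary i ≥ 1, i.e. 3 | h(i). Then
h(i+1) − 6·h(i) = (3^(i+1) + 5·6^(i+1)) − 6·(3^i + 5·6^i) = (1)·3^i·(3 − 6) = (-3)·3^i. Since 3 | h(i) by the inductive hypothesis, 3 | 6·h(i); and 3 | -3 since -3 = 3·-1. Therefore 3 | h(i+1).
Hence, by induction on t, the claim holds for every t ≥ 1.
Therefore the largest such d is 3.

d = 3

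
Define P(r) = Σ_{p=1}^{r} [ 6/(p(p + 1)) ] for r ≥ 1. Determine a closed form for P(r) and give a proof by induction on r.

We claim P(r) = 6r/(r + 1) for all r ≥ 1.
Base step (r = 1): P(1) = 3, and the closed form gives 3. They agree.
Inductive step: suppose the statement holds for some p ≥ 1, so P(p) = 6p/(p + 1).
Then P(p+1) = P(p) + (6/((p + 1)(p + 2))) = (6p/(p + 1)) + (6/((p + 1)(p + 2))).
Simplifying, P(p+1) = 6(p + 1)/(p + 2) = 6(p+1)/((p+1) + 1),
which is the closed form with r = p+1.
Hence, by induction on r, the claim holds for every r ≥ 1.

P(r) = 6r/(r + 1)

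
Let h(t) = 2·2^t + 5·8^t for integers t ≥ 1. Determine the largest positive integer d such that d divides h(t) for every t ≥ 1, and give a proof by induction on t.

d = 4

Computing the first values: h(1) = 44 and h(2) = 328; gcd(44, 328) = 4, so d ≤ 4.
We prove 4 | 2·2^t + 5·8^t for all t ≥ 1 by induction on t.
Base step (t = 1): h(1) = 44 = 4·(11), so 4 | h(1).
Inductive step: suppose the statement holds for some j ≥ 1, i.e. 4 | h(j). Then
h(j+1) − 8·h(j) = (2·2^(j+1) + 5·8^(j+1)) − 8·(2·2^j + 5·8^j) = (2)·2^j·(2 − 8) = (-12)·2^j. Since 4 | h(j) by the inductive hypothesis, 4 | 8·h(j); and 4 | -12 since -12 = 4·-3. Therefore 4 | h(j+1).
This completes the induction.
Therefore the largest such d is 4.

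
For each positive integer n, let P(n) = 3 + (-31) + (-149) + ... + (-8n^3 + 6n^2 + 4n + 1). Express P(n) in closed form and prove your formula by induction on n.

We claim P(n) = -n(2n^3 + 2n^2 - 3n - 4) for all n ≥ 1.
Base case (n = 1): P(1) = 3, and the closed form gives 3. They agree.
Inductive step: assume the claim holds for n = m, so P(m) = m(-2m^3 - 2m^2 + 3m + 4).
Then P(m+1) = P(m) + (-8m^3 - 18m^2 - 8m + 3) = (m(-2m^3 - 2m^2 + 3m + 4)) + (-8m^3 - 18m^2 - 8m + 3).
Simplifying, P(m+1) = -(m + 1)(2m^3 + 8m^2 + 7m - 3) = -(m+1)(2(m+1)^3 + 2(m+1)^2 - 3(m+1) - 4),
which is the closed form with n = m+1.
By the principle of mathematical induction, the result holds for all n ≥ 1.

P(n) = -n(2n^3 + 2n^2 - 3n - 4)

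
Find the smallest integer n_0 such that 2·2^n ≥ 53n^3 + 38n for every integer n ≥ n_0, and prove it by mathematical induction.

At n = 16: 131072 < 217696, so the inequality fails and n_0 ≥ 17. We prove 2·2^n ≥ 53n^3 + 38n for all n ≥ 17.
For the base case n = 17: 2·2^n = 262144 and 53n^3 + 38n = 261035, so 262144 ≥ 261035.
Inductive step: suppose the statement holds for some k ≥ 17, so 2·2^k ≥ 53k^3 + 38k.
Then 2·2^(k + 1) = 2·(2·2^k) ≥ 2·(53k^3 + 38k).
Also, for k ≥ 17 we have 2·(53k^3 + 38k) ≥ 53(k+1)^3 + 38(k+1), since 2·(53k^3 + 38k) − (53(k+1)^3 + 38(k+1)) = 53k^3 - 159k^2 - 121k - 91, which is nonnegative for all k ≥ 17.
Combining, 2·2^(k + 1) ≥ 53(k+1)^3 + 38(k+1).
This completes the induction.
Hence the smallest such n_0 is 17.

n_0 = 17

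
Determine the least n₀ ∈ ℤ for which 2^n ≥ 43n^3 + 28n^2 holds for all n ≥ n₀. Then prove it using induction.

At n = 17: 131072 < 219351, so the inequality fails and n₀ ≥ 18. We prove 2^n ≥ 43n^3 + 28n^2 for all n ≥ 18.
Base case (n = 18): 2^n = 262144 and 43n^3 + 28n^2 = 259848, so 262144 ≥ 259848.
For the inductive step, assume it holds for an arbitrary r ≥ 18, so 2^r ≥ 43r^3 + 28r^2.
Then 2^(r + 1) = 2·(2^r) ≥ 2·(43r^3 + 28r^2).
Also, for r ≥ 18 we have 2·(43r^3 + 28r^2) ≥ 43(r+1)^3 + 28(r+1)^2, since 2·(43r^3 + 28r^2) − (43(r+1)^3 + 28(r+1)^2) = 43r^3 - 101r^2 - 185r - 71, which is nonnegative for all r ≥ 18.
Combining, 2^(r + 1) ≥ 43(r+1)^3 + 28(r+1)^2.
Hence, by induction on n, the claim holds for every n ≥ 18.
Hence the smallest such n₀ is 18.

n₀ = 18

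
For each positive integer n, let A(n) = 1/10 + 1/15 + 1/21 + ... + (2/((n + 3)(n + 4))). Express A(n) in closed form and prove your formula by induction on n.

A(n) = n/(2(n + 4))

We claim A(n) = n/(2(n + 4)) for all n ≥ 1.
Base case (n = 1): A(1) = 1/10, and the closed form gives 1/10. They agree.
Suppose the result is true for n = k, so A(k) = k/(2(k + 4)).
Then A(k+1) = A(k) + (2/((k + 4)(k + 5))) = (k/(2(k + 4))) + (2/((k + 4)(k + 5))).
Simplifying, A(k+1) = (k + 1)/(2(k + 5)) = (k+1)/(2((k+1) + 4)),
which is the closed form with n = k+1.
By induction, the statement is established for all n ≥ 1.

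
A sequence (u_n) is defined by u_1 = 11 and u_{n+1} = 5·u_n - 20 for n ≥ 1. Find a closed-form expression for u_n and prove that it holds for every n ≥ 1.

u_n = 6·5^(n - 1) + 5

Computing the first terms: u_1 = 11, u_2 = 35, u_3 = 155. This suggests u_n = 6·5^(n - 1) + 5.
Base step (n = 1): the formula gives 11 = 11 = u_1.
Suppose the result is true for n = k, so u_k = 6·5^(k - 1) + 5.
Then u_{k+1} = 5·u_k - 20 = 5·(6·5^(k - 1) + 5) - 20 = 6·5^k + 5 = 6·5^((k+1) - 1) + 5,
which is the claimed formula at n = k+1.
By induction, the statement is established for all n ≥ 1.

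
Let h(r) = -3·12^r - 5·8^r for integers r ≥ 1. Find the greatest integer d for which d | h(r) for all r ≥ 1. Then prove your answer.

d = 4

Computing the first values: h(1) = -76 and h(2) = -752; gcd(-76, -752) = 4, so d ≤ 4.
We prove 4 | -3·12^r - 5·8^r for all r ≥ 1 by induction on r.
Base step (r = 1): h(1) = -76 = 4·(-19), so 4 | h(1).
Inductive step: assume the claim holds for r = j, i.e. 4 | h(j). Then
h(j+1) − 12·h(j) = (-3·12^(j+1) - 5·8^(j+1)) − 12·(-3·12^j - 5·8^j) = (-5)·8^j·(8 − 12) = (20)·8^j. Since 4 | h(j) by the inductive hypothesis, 4 | 12·h(j); and 4 | 20 since 20 = 4·5. Therefore 4 | h(j+1).
Hence, by induction on r, the claim holds for every r ≥ 1.
Therefore the largest such d is 4.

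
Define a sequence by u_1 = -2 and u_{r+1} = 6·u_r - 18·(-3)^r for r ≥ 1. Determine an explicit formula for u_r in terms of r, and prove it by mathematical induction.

u_r = 2(-3)^r + 4·6^(r - 1)

Computing the first terms: u_1 = -2, u_2 = 42, u_3 = 90. This suggests u_r = 2(-3)^r + 4·6^(r - 1).
Base step (r = 1): the formula gives -2 = -2 = u_1.
Suppose the result is true for r = p, so u_p = 2(-3)^p + 4·6^(p - 1).
Then u_{p+1} = 6·u_p - 18·(-3)^p = 6·(2(-3)^p + 4·6^(p - 1)) - 18·(-3)^p = 2(-3)^(p + 1) + 4·6^p = 2(-3)^(p+1) + 4·6^((p+1) - 1),
which is the claimed formula at r = p+1.
By the principle of mathematical induction, the result holds for all r ≥ 1.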